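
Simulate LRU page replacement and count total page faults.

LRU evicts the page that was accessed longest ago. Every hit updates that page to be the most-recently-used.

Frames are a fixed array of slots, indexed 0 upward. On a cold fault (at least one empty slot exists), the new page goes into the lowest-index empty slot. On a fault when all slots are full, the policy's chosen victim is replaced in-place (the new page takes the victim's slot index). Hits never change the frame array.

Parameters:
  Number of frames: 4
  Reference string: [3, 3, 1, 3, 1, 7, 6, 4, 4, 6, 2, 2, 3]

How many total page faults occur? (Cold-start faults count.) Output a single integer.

Answer: 7

Derivation:
Step 0: ref 3 → FAULT, frames=[3,-,-,-]
Step 1: ref 3 → HIT, frames=[3,-,-,-]
Step 2: ref 1 → FAULT, frames=[3,1,-,-]
Step 3: ref 3 → HIT, frames=[3,1,-,-]
Step 4: ref 1 → HIT, frames=[3,1,-,-]
Step 5: ref 7 → FAULT, frames=[3,1,7,-]
Step 6: ref 6 → FAULT, frames=[3,1,7,6]
Step 7: ref 4 → FAULT (evict 3), frames=[4,1,7,6]
Step 8: ref 4 → HIT, frames=[4,1,7,6]
Step 9: ref 6 → HIT, frames=[4,1,7,6]
Step 10: ref 2 → FAULT (evict 1), frames=[4,2,7,6]
Step 11: ref 2 → HIT, frames=[4,2,7,6]
Step 12: ref 3 → FAULT (evict 7), frames=[4,2,3,6]
Total faults: 7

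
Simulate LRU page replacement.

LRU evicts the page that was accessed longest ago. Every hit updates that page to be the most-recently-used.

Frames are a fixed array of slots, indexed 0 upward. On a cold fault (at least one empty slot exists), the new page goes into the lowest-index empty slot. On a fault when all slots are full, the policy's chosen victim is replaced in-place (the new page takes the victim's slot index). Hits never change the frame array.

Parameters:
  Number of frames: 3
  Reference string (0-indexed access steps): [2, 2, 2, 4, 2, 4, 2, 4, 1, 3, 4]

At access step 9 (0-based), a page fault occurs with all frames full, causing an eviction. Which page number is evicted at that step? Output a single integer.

Answer: 2

Derivation:
Step 0: ref 2 -> FAULT, frames=[2,-,-]
Step 1: ref 2 -> HIT, frames=[2,-,-]
Step 2: ref 2 -> HIT, frames=[2,-,-]
Step 3: ref 4 -> FAULT, frames=[2,4,-]
Step 4: ref 2 -> HIT, frames=[2,4,-]
Step 5: ref 4 -> HIT, frames=[2,4,-]
Step 6: ref 2 -> HIT, frames=[2,4,-]
Step 7: ref 4 -> HIT, frames=[2,4,-]
Step 8: ref 1 -> FAULT, frames=[2,4,1]
Step 9: ref 3 -> FAULT, evict 2, frames=[3,4,1]
At step 9: evicted page 2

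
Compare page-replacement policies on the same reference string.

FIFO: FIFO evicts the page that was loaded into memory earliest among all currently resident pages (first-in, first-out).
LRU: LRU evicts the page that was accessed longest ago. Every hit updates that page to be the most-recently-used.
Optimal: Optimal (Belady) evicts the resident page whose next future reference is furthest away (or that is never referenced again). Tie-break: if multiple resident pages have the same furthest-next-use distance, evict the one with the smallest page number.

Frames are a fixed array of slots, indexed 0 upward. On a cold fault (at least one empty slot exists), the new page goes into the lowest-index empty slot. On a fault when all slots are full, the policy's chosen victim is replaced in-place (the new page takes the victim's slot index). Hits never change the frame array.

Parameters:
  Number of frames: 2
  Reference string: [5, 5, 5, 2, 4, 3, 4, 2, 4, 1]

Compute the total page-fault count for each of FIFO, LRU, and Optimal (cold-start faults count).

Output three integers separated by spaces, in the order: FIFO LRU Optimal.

--- FIFO ---
  step 0: ref 5 -> FAULT, frames=[5,-] (faults so far: 1)
  step 1: ref 5 -> HIT, frames=[5,-] (faults so far: 1)
  step 2: ref 5 -> HIT, frames=[5,-] (faults so far: 1)
  step 3: ref 2 -> FAULT, frames=[5,2] (faults so far: 2)
  step 4: ref 4 -> FAULT, evict 5, frames=[4,2] (faults so far: 3)
  step 5: ref 3 -> FAULT, evict 2, frames=[4,3] (faults so far: 4)
  step 6: ref 4 -> HIT, frames=[4,3] (faults so far: 4)
  step 7: ref 2 -> FAULT, evict 4, frames=[2,3] (faults so far: 5)
  step 8: ref 4 -> FAULT, evict 3, frames=[2,4] (faults so far: 6)
  step 9: ref 1 -> FAULT, evict 2, frames=[1,4] (faults so far: 7)
  FIFO total faults: 7
--- LRU ---
  step 0: ref 5 -> FAULT, frames=[5,-] (faults so far: 1)
  step 1: ref 5 -> HIT, frames=[5,-] (faults so far: 1)
  step 2: ref 5 -> HIT, frames=[5,-] (faults so far: 1)
  step 3: ref 2 -> FAULT, frames=[5,2] (faults so far: 2)
  step 4: ref 4 -> FAULT, evict 5, frames=[4,2] (faults so far: 3)
  step 5: ref 3 -> FAULT, evict 2, frames=[4,3] (faults so far: 4)
  step 6: ref 4 -> HIT, frames=[4,3] (faults so far: 4)
  step 7: ref 2 -> FAULT, evict 3, frames=[4,2] (faults so far: 5)
  step 8: ref 4 -> HIT, frames=[4,2] (faults so far: 5)
  step 9: ref 1 -> FAULT, evict 2, frames=[4,1] (faults so far: 6)
  LRU total faults: 6
--- Optimal ---
  step 0: ref 5 -> FAULT, frames=[5,-] (faults so far: 1)
  step 1: ref 5 -> HIT, frames=[5,-] (faults so far: 1)
  step 2: ref 5 -> HIT, frames=[5,-] (faults so far: 1)
  step 3: ref 2 -> FAULT, frames=[5,2] (faults so far: 2)
  step 4: ref 4 -> FAULT, evict 5, frames=[4,2] (faults so far: 3)
  step 5: ref 3 -> FAULT, evict 2, frames=[4,3] (faults so far: 4)
  step 6: ref 4 -> HIT, frames=[4,3] (faults so far: 4)
  step 7: ref 2 -> FAULT, evict 3, frames=[4,2] (faults so far: 5)
  step 8: ref 4 -> HIT, frames=[4,2] (faults so far: 5)
  step 9: ref 1 -> FAULT, evict 2, frames=[4,1] (faults so far: 6)
  Optimal total faults: 6

Answer: 7 6 6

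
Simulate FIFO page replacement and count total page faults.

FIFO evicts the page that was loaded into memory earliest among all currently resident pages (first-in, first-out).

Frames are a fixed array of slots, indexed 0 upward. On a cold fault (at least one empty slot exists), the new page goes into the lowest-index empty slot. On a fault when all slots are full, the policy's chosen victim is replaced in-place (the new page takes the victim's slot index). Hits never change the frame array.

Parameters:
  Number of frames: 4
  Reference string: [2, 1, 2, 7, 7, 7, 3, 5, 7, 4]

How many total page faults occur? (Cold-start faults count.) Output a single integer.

Step 0: ref 2 → FAULT, frames=[2,-,-,-]
Step 1: ref 1 → FAULT, frames=[2,1,-,-]
Step 2: ref 2 → HIT, frames=[2,1,-,-]
Step 3: ref 7 → FAULT, frames=[2,1,7,-]
Step 4: ref 7 → HIT, frames=[2,1,7,-]
Step 5: ref 7 → HIT, frames=[2,1,7,-]
Step 6: ref 3 → FAULT, frames=[2,1,7,3]
Step 7: ref 5 → FAULT (evict 2), frames=[5,1,7,3]
Step 8: ref 7 → HIT, frames=[5,1,7,3]
Step 9: ref 4 → FAULT (evict 1), frames=[5,4,7,3]
Total faults: 6

Answer: 6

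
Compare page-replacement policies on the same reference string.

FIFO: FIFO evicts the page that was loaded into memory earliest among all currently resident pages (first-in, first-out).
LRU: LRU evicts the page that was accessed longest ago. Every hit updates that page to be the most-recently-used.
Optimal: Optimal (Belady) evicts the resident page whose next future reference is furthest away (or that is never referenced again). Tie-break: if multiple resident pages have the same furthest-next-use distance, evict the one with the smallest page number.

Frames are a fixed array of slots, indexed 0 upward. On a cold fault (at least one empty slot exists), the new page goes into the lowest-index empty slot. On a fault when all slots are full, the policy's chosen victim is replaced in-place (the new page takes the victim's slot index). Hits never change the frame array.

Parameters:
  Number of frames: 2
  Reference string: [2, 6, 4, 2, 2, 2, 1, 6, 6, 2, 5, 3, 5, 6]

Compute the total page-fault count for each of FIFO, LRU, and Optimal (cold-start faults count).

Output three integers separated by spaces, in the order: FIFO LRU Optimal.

Answer: 10 10 8

Derivation:
--- FIFO ---
  step 0: ref 2 -> FAULT, frames=[2,-] (faults so far: 1)
  step 1: ref 6 -> FAULT, frames=[2,6] (faults so far: 2)
  step 2: ref 4 -> FAULT, evict 2, frames=[4,6] (faults so far: 3)
  step 3: ref 2 -> FAULT, evict 6, frames=[4,2] (faults so far: 4)
  step 4: ref 2 -> HIT, frames=[4,2] (faults so far: 4)
  step 5: ref 2 -> HIT, frames=[4,2] (faults so far: 4)
  step 6: ref 1 -> FAULT, evict 4, frames=[1,2] (faults so far: 5)
  step 7: ref 6 -> FAULT, evict 2, frames=[1,6] (faults so far: 6)
  step 8: ref 6 -> HIT, frames=[1,6] (faults so far: 6)
  step 9: ref 2 -> FAULT, evict 1, frames=[2,6] (faults so far: 7)
  step 10: ref 5 -> FAULT, evict 6, frames=[2,5] (faults so far: 8)
  step 11: ref 3 -> FAULT, evict 2, frames=[3,5] (faults so far: 9)
  step 12: ref 5 -> HIT, frames=[3,5] (faults so far: 9)
  step 13: ref 6 -> FAULT, evict 5, frames=[3,6] (faults so far: 10)
  FIFO total faults: 10
--- LRU ---
  step 0: ref 2 -> FAULT, frames=[2,-] (faults so far: 1)
  step 1: ref 6 -> FAULT, frames=[2,6] (faults so far: 2)
  step 2: ref 4 -> FAULT, evict 2, frames=[4,6] (faults so far: 3)
  step 3: ref 2 -> FAULT, evict 6, frames=[4,2] (faults so far: 4)
  step 4: ref 2 -> HIT, frames=[4,2] (faults so far: 4)
  step 5: ref 2 -> HIT, frames=[4,2] (faults so far: 4)
  step 6: ref 1 -> FAULT, evict 4, frames=[1,2] (faults so far: 5)
  step 7: ref 6 -> FAULT, evict 2, frames=[1,6] (faults so far: 6)
  step 8: ref 6 -> HIT, frames=[1,6] (faults so far: 6)
  step 9: ref 2 -> FAULT, evict 1, frames=[2,6] (faults so far: 7)
  step 10: ref 5 -> FAULT, evict 6, frames=[2,5] (faults so far: 8)
  step 11: ref 3 -> FAULT, evict 2, frames=[3,5] (faults so far: 9)
  step 12: ref 5 -> HIT, frames=[3,5] (faults so far: 9)
  step 13: ref 6 -> FAULT, evict 3, frames=[6,5] (faults so far: 10)
  LRU total faults: 10
--- Optimal ---
  step 0: ref 2 -> FAULT, frames=[2,-] (faults so far: 1)
  step 1: ref 6 -> FAULT, frames=[2,6] (faults so far: 2)
  step 2: ref 4 -> FAULT, evict 6, frames=[2,4] (faults so far: 3)
  step 3: ref 2 -> HIT, frames=[2,4] (faults so far: 3)
  step 4: ref 2 -> HIT, frames=[2,4] (faults so far: 3)
  step 5: ref 2 -> HIT, frames=[2,4] (faults so far: 3)
  step 6: ref 1 -> FAULT, evict 4, frames=[2,1] (faults so far: 4)
  step 7: ref 6 -> FAULT, evict 1, frames=[2,6] (faults so far: 5)
  step 8: ref 6 -> HIT, frames=[2,6] (faults so far: 5)
  step 9: ref 2 -> HIT, frames=[2,6] (faults so far: 5)
  step 10: ref 5 -> FAULT, evict 2, frames=[5,6] (faults so far: 6)
  step 11: ref 3 -> FAULT, evict 6, frames=[5,3] (faults so far: 7)
  step 12: ref 5 -> HIT, frames=[5,3] (faults so far: 7)
  step 13: ref 6 -> FAULT, evict 3, frames=[5,6] (faults so far: 8)
  Optimal total faults: 8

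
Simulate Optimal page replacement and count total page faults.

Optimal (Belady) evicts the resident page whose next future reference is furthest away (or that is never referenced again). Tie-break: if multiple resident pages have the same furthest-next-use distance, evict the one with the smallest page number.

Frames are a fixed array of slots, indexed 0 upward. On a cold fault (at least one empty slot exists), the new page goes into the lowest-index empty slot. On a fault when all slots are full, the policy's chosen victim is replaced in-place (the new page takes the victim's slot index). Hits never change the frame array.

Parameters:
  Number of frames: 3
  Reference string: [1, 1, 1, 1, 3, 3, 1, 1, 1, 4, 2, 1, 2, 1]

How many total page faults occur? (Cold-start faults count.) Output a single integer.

Answer: 4

Derivation:
Step 0: ref 1 → FAULT, frames=[1,-,-]
Step 1: ref 1 → HIT, frames=[1,-,-]
Step 2: ref 1 → HIT, frames=[1,-,-]
Step 3: ref 1 → HIT, frames=[1,-,-]
Step 4: ref 3 → FAULT, frames=[1,3,-]
Step 5: ref 3 → HIT, frames=[1,3,-]
Step 6: ref 1 → HIT, frames=[1,3,-]
Step 7: ref 1 → HIT, frames=[1,3,-]
Step 8: ref 1 → HIT, frames=[1,3,-]
Step 9: ref 4 → FAULT, frames=[1,3,4]
Step 10: ref 2 → FAULT (evict 3), frames=[1,2,4]
Step 11: ref 1 → HIT, frames=[1,2,4]
Step 12: ref 2 → HIT, frames=[1,2,4]
Step 13: ref 1 → HIT, frames=[1,2,4]
Total faults: 4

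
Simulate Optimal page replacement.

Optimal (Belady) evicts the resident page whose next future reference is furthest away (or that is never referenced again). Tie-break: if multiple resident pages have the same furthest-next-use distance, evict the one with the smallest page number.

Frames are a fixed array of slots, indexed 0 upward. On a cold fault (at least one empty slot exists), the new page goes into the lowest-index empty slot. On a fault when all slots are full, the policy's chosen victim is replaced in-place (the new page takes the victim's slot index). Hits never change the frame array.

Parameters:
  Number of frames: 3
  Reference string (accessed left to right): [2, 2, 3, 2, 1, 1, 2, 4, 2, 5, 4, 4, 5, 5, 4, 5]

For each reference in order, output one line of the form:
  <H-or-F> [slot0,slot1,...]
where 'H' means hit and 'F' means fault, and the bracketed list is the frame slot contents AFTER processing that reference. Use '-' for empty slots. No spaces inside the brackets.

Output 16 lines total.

F [2,-,-]
H [2,-,-]
F [2,3,-]
H [2,3,-]
F [2,3,1]
H [2,3,1]
H [2,3,1]
F [2,3,4]
H [2,3,4]
F [5,3,4]
H [5,3,4]
H [5,3,4]
H [5,3,4]
H [5,3,4]
H [5,3,4]
H [5,3,4]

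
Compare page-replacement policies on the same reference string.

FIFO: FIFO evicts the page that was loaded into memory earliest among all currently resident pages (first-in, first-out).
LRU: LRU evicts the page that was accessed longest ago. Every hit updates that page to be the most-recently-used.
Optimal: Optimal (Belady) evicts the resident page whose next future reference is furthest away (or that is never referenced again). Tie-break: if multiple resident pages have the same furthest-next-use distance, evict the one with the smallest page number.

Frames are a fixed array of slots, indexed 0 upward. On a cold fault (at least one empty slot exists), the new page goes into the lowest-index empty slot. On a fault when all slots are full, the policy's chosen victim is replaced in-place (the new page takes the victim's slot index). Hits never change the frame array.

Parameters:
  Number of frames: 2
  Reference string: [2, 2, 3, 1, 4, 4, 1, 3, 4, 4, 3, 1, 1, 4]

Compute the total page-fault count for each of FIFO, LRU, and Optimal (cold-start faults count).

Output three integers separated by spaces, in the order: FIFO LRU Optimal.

--- FIFO ---
  step 0: ref 2 -> FAULT, frames=[2,-] (faults so far: 1)
  step 1: ref 2 -> HIT, frames=[2,-] (faults so far: 1)
  step 2: ref 3 -> FAULT, frames=[2,3] (faults so far: 2)
  step 3: ref 1 -> FAULT, evict 2, frames=[1,3] (faults so far: 3)
  step 4: ref 4 -> FAULT, evict 3, frames=[1,4] (faults so far: 4)
  step 5: ref 4 -> HIT, frames=[1,4] (faults so far: 4)
  step 6: ref 1 -> HIT, frames=[1,4] (faults so far: 4)
  step 7: ref 3 -> FAULT, evict 1, frames=[3,4] (faults so far: 5)
  step 8: ref 4 -> HIT, frames=[3,4] (faults so far: 5)
  step 9: ref 4 -> HIT, frames=[3,4] (faults so far: 5)
  step 10: ref 3 -> HIT, frames=[3,4] (faults so far: 5)
  step 11: ref 1 -> FAULT, evict 4, frames=[3,1] (faults so far: 6)
  step 12: ref 1 -> HIT, frames=[3,1] (faults so far: 6)
  step 13: ref 4 -> FAULT, evict 3, frames=[4,1] (faults so far: 7)
  FIFO total faults: 7
--- LRU ---
  step 0: ref 2 -> FAULT, frames=[2,-] (faults so far: 1)
  step 1: ref 2 -> HIT, frames=[2,-] (faults so far: 1)
  step 2: ref 3 -> FAULT, frames=[2,3] (faults so far: 2)
  step 3: ref 1 -> FAULT, evict 2, frames=[1,3] (faults so far: 3)
  step 4: ref 4 -> FAULT, evict 3, frames=[1,4] (faults so far: 4)
  step 5: ref 4 -> HIT, frames=[1,4] (faults so far: 4)
  step 6: ref 1 -> HIT, frames=[1,4] (faults so far: 4)
  step 7: ref 3 -> FAULT, evict 4, frames=[1,3] (faults so far: 5)
  step 8: ref 4 -> FAULT, evict 1, frames=[4,3] (faults so far: 6)
  step 9: ref 4 -> HIT, frames=[4,3] (faults so far: 6)
  step 10: ref 3 -> HIT, frames=[4,3] (faults so far: 6)
  step 11: ref 1 -> FAULT, evict 4, frames=[1,3] (faults so far: 7)
  step 12: ref 1 -> HIT, frames=[1,3] (faults so far: 7)
  step 13: ref 4 -> FAULT, evict 3, frames=[1,4] (faults so far: 8)
  LRU total faults: 8
--- Optimal ---
  step 0: ref 2 -> FAULT, frames=[2,-] (faults so far: 1)
  step 1: ref 2 -> HIT, frames=[2,-] (faults so far: 1)
  step 2: ref 3 -> FAULT, frames=[2,3] (faults so far: 2)
  step 3: ref 1 -> FAULT, evict 2, frames=[1,3] (faults so far: 3)
  step 4: ref 4 -> FAULT, evict 3, frames=[1,4] (faults so far: 4)
  step 5: ref 4 -> HIT, frames=[1,4] (faults so far: 4)
  step 6: ref 1 -> HIT, frames=[1,4] (faults so far: 4)
  step 7: ref 3 -> FAULT, evict 1, frames=[3,4] (faults so far: 5)
  step 8: ref 4 -> HIT, frames=[3,4] (faults so far: 5)
  step 9: ref 4 -> HIT, frames=[3,4] (faults so far: 5)
  step 10: ref 3 -> HIT, frames=[3,4] (faults so far: 5)
  step 11: ref 1 -> FAULT, evict 3, frames=[1,4] (faults so far: 6)
  step 12: ref 1 -> HIT, frames=[1,4] (faults so far: 6)
  step 13: ref 4 -> HIT, frames=[1,4] (faults so far: 6)
  Optimal total faults: 6

Answer: 7 8 6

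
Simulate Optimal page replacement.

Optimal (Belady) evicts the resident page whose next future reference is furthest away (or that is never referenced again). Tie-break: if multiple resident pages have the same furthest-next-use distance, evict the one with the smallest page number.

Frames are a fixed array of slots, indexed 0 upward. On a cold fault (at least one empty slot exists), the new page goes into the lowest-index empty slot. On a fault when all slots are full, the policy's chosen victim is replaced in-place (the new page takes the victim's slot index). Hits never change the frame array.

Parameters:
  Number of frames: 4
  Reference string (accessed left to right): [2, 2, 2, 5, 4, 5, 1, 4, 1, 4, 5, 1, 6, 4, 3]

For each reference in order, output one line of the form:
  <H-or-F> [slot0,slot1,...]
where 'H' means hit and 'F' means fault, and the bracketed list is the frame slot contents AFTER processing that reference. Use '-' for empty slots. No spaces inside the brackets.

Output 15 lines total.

F [2,-,-,-]
H [2,-,-,-]
H [2,-,-,-]
F [2,5,-,-]
F [2,5,4,-]
H [2,5,4,-]
F [2,5,4,1]
H [2,5,4,1]
H [2,5,4,1]
H [2,5,4,1]
H [2,5,4,1]
H [2,5,4,1]
F [2,5,4,6]
H [2,5,4,6]
F [3,5,4,6]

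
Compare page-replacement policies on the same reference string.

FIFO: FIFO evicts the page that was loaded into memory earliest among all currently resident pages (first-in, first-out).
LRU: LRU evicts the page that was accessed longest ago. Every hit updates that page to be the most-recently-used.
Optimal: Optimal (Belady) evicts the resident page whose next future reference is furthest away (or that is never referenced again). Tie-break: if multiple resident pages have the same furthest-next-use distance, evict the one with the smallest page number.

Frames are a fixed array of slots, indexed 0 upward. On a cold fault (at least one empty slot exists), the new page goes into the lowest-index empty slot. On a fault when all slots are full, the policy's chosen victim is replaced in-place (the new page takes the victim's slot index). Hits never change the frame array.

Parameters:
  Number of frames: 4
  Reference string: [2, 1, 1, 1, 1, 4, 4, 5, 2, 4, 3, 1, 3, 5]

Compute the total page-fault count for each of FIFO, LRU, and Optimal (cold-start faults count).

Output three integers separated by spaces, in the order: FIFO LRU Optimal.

--- FIFO ---
  step 0: ref 2 -> FAULT, frames=[2,-,-,-] (faults so far: 1)
  step 1: ref 1 -> FAULT, frames=[2,1,-,-] (faults so far: 2)
  step 2: ref 1 -> HIT, frames=[2,1,-,-] (faults so far: 2)
  step 3: ref 1 -> HIT, frames=[2,1,-,-] (faults so far: 2)
  step 4: ref 1 -> HIT, frames=[2,1,-,-] (faults so far: 2)
  step 5: ref 4 -> FAULT, frames=[2,1,4,-] (faults so far: 3)
  step 6: ref 4 -> HIT, frames=[2,1,4,-] (faults so far: 3)
  step 7: ref 5 -> FAULT, frames=[2,1,4,5] (faults so far: 4)
  step 8: ref 2 -> HIT, frames=[2,1,4,5] (faults so far: 4)
  step 9: ref 4 -> HIT, frames=[2,1,4,5] (faults so far: 4)
  step 10: ref 3 -> FAULT, evict 2, frames=[3,1,4,5] (faults so far: 5)
  step 11: ref 1 -> HIT, frames=[3,1,4,5] (faults so far: 5)
  step 12: ref 3 -> HIT, frames=[3,1,4,5] (faults so far: 5)
  step 13: ref 5 -> HIT, frames=[3,1,4,5] (faults so far: 5)
  FIFO total faults: 5
--- LRU ---
  step 0: ref 2 -> FAULT, frames=[2,-,-,-] (faults so far: 1)
  step 1: ref 1 -> FAULT, frames=[2,1,-,-] (faults so far: 2)
  step 2: ref 1 -> HIT, frames=[2,1,-,-] (faults so far: 2)
  step 3: ref 1 -> HIT, frames=[2,1,-,-] (faults so far: 2)
  step 4: ref 1 -> HIT, frames=[2,1,-,-] (faults so far: 2)
  step 5: ref 4 -> FAULT, frames=[2,1,4,-] (faults so far: 3)
  step 6: ref 4 -> HIT, frames=[2,1,4,-] (faults so far: 3)
  step 7: ref 5 -> FAULT, frames=[2,1,4,5] (faults so far: 4)
  step 8: ref 2 -> HIT, frames=[2,1,4,5] (faults so far: 4)
  step 9: ref 4 -> HIT, frames=[2,1,4,5] (faults so far: 4)
  step 10: ref 3 -> FAULT, evict 1, frames=[2,3,4,5] (faults so far: 5)
  step 11: ref 1 -> FAULT, evict 5, frames=[2,3,4,1] (faults so far: 6)
  step 12: ref 3 -> HIT, frames=[2,3,4,1] (faults so far: 6)
  step 13: ref 5 -> FAULT, evict 2, frames=[5,3,4,1] (faults so far: 7)
  LRU total faults: 7
--- Optimal ---
  step 0: ref 2 -> FAULT, frames=[2,-,-,-] (faults so far: 1)
  step 1: ref 1 -> FAULT, frames=[2,1,-,-] (faults so far: 2)
  step 2: ref 1 -> HIT, frames=[2,1,-,-] (faults so far: 2)
  step 3: ref 1 -> HIT, frames=[2,1,-,-] (faults so far: 2)
  step 4: ref 1 -> HIT, frames=[2,1,-,-] (faults so far: 2)
  step 5: ref 4 -> FAULT, frames=[2,1,4,-] (faults so far: 3)
  step 6: ref 4 -> HIT, frames=[2,1,4,-] (faults so far: 3)
  step 7: ref 5 -> FAULT, frames=[2,1,4,5] (faults so far: 4)
  step 8: ref 2 -> HIT, frames=[2,1,4,5] (faults so far: 4)
  step 9: ref 4 -> HIT, frames=[2,1,4,5] (faults so far: 4)
  step 10: ref 3 -> FAULT, evict 2, frames=[3,1,4,5] (faults so far: 5)
  step 11: ref 1 -> HIT, frames=[3,1,4,5] (faults so far: 5)
  step 12: ref 3 -> HIT, frames=[3,1,4,5] (faults so far: 5)
  step 13: ref 5 -> HIT, frames=[3,1,4,5] (faults so far: 5)
  Optimal total faults: 5

Answer: 5 7 5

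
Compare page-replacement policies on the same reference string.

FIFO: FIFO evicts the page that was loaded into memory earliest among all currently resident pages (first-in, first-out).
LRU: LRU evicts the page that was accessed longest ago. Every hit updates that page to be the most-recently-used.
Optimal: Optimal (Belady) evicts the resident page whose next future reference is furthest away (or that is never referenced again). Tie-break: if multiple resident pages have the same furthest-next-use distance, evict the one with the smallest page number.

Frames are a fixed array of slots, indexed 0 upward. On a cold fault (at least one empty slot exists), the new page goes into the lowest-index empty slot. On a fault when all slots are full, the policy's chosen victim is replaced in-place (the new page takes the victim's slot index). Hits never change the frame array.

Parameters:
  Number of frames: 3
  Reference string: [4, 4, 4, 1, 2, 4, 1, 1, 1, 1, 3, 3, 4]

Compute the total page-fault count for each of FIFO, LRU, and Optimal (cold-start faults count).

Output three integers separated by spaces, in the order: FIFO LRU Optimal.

--- FIFO ---
  step 0: ref 4 -> FAULT, frames=[4,-,-] (faults so far: 1)
  step 1: ref 4 -> HIT, frames=[4,-,-] (faults so far: 1)
  step 2: ref 4 -> HIT, frames=[4,-,-] (faults so far: 1)
  step 3: ref 1 -> FAULT, frames=[4,1,-] (faults so far: 2)
  step 4: ref 2 -> FAULT, frames=[4,1,2] (faults so far: 3)
  step 5: ref 4 -> HIT, frames=[4,1,2] (faults so far: 3)
  step 6: ref 1 -> HIT, frames=[4,1,2] (faults so far: 3)
  step 7: ref 1 -> HIT, frames=[4,1,2] (faults so far: 3)
  step 8: ref 1 -> HIT, frames=[4,1,2] (faults so far: 3)
  step 9: ref 1 -> HIT, frames=[4,1,2] (faults so far: 3)
  step 10: ref 3 -> FAULT, evict 4, frames=[3,1,2] (faults so far: 4)
  step 11: ref 3 -> HIT, frames=[3,1,2] (faults so far: 4)
  step 12: ref 4 -> FAULT, evict 1, frames=[3,4,2] (faults so far: 5)
  FIFO total faults: 5
--- LRU ---
  step 0: ref 4 -> FAULT, frames=[4,-,-] (faults so far: 1)
  step 1: ref 4 -> HIT, frames=[4,-,-] (faults so far: 1)
  step 2: ref 4 -> HIT, frames=[4,-,-] (faults so far: 1)
  step 3: ref 1 -> FAULT, frames=[4,1,-] (faults so far: 2)
  step 4: ref 2 -> FAULT, frames=[4,1,2] (faults so far: 3)
  step 5: ref 4 -> HIT, frames=[4,1,2] (faults so far: 3)
  step 6: ref 1 -> HIT, frames=[4,1,2] (faults so far: 3)
  step 7: ref 1 -> HIT, frames=[4,1,2] (faults so far: 3)
  step 8: ref 1 -> HIT, frames=[4,1,2] (faults so far: 3)
  step 9: ref 1 -> HIT, frames=[4,1,2] (faults so far: 3)
  step 10: ref 3 -> FAULT, evict 2, frames=[4,1,3] (faults so far: 4)
  step 11: ref 3 -> HIT, frames=[4,1,3] (faults so far: 4)
  step 12: ref 4 -> HIT, frames=[4,1,3] (faults so far: 4)
  LRU total faults: 4
--- Optimal ---
  step 0: ref 4 -> FAULT, frames=[4,-,-] (faults so far: 1)
  step 1: ref 4 -> HIT, frames=[4,-,-] (faults so far: 1)
  step 2: ref 4 -> HIT, frames=[4,-,-] (faults so far: 1)
  step 3: ref 1 -> FAULT, frames=[4,1,-] (faults so far: 2)
  step 4: ref 2 -> FAULT, frames=[4,1,2] (faults so far: 3)
  step 5: ref 4 -> HIT, frames=[4,1,2] (faults so far: 3)
  step 6: ref 1 -> HIT, frames=[4,1,2] (faults so far: 3)
  step 7: ref 1 -> HIT, frames=[4,1,2] (faults so far: 3)
  step 8: ref 1 -> HIT, frames=[4,1,2] (faults so far: 3)
  step 9: ref 1 -> HIT, frames=[4,1,2] (faults so far: 3)
  step 10: ref 3 -> FAULT, evict 1, frames=[4,3,2] (faults so far: 4)
  step 11: ref 3 -> HIT, frames=[4,3,2] (faults so far: 4)
  step 12: ref 4 -> HIT, frames=[4,3,2] (faults so far: 4)
  Optimal total faults: 4

Answer: 5 4 4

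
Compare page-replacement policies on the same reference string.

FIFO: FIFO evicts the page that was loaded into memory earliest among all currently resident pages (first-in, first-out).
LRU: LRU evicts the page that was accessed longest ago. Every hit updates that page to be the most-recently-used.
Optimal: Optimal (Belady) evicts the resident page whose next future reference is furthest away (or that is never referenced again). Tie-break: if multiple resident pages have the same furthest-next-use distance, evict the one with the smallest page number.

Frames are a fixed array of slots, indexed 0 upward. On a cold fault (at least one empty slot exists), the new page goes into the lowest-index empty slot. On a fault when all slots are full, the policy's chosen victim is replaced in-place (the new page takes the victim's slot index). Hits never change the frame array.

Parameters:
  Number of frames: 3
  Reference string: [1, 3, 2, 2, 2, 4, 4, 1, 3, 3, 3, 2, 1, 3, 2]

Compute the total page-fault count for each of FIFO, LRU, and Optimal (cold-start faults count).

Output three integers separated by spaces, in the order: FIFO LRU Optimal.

--- FIFO ---
  step 0: ref 1 -> FAULT, frames=[1,-,-] (faults so far: 1)
  step 1: ref 3 -> FAULT, frames=[1,3,-] (faults so far: 2)
  step 2: ref 2 -> FAULT, frames=[1,3,2] (faults so far: 3)
  step 3: ref 2 -> HIT, frames=[1,3,2] (faults so far: 3)
  step 4: ref 2 -> HIT, frames=[1,3,2] (faults so far: 3)
  step 5: ref 4 -> FAULT, evict 1, frames=[4,3,2] (faults so far: 4)
  step 6: ref 4 -> HIT, frames=[4,3,2] (faults so far: 4)
  step 7: ref 1 -> FAULT, evict 3, frames=[4,1,2] (faults so far: 5)
  step 8: ref 3 -> FAULT, evict 2, frames=[4,1,3] (faults so far: 6)
  step 9: ref 3 -> HIT, frames=[4,1,3] (faults so far: 6)
  step 10: ref 3 -> HIT, frames=[4,1,3] (faults so far: 6)
  step 11: ref 2 -> FAULT, evict 4, frames=[2,1,3] (faults so far: 7)
  step 12: ref 1 -> HIT, frames=[2,1,3] (faults so far: 7)
  step 13: ref 3 -> HIT, frames=[2,1,3] (faults so far: 7)
  step 14: ref 2 -> HIT, frames=[2,1,3] (faults so far: 7)
  FIFO total faults: 7
--- LRU ---
  step 0: ref 1 -> FAULT, frames=[1,-,-] (faults so far: 1)
  step 1: ref 3 -> FAULT, frames=[1,3,-] (faults so far: 2)
  step 2: ref 2 -> FAULT, frames=[1,3,2] (faults so far: 3)
  step 3: ref 2 -> HIT, frames=[1,3,2] (faults so far: 3)
  step 4: ref 2 -> HIT, frames=[1,3,2] (faults so far: 3)
  step 5: ref 4 -> FAULT, evict 1, frames=[4,3,2] (faults so far: 4)
  step 6: ref 4 -> HIT, frames=[4,3,2] (faults so far: 4)
  step 7: ref 1 -> FAULT, evict 3, frames=[4,1,2] (faults so far: 5)
  step 8: ref 3 -> FAULT, evict 2, frames=[4,1,3] (faults so far: 6)
  step 9: ref 3 -> HIT, frames=[4,1,3] (faults so far: 6)
  step 10: ref 3 -> HIT, frames=[4,1,3] (faults so far: 6)
  step 11: ref 2 -> FAULT, evict 4, frames=[2,1,3] (faults so far: 7)
  step 12: ref 1 -> HIT, frames=[2,1,3] (faults so far: 7)
  step 13: ref 3 -> HIT, frames=[2,1,3] (faults so far: 7)
  step 14: ref 2 -> HIT, frames=[2,1,3] (faults so far: 7)
  LRU total faults: 7
--- Optimal ---
  step 0: ref 1 -> FAULT, frames=[1,-,-] (faults so far: 1)
  step 1: ref 3 -> FAULT, frames=[1,3,-] (faults so far: 2)
  step 2: ref 2 -> FAULT, frames=[1,3,2] (faults so far: 3)
  step 3: ref 2 -> HIT, frames=[1,3,2] (faults so far: 3)
  step 4: ref 2 -> HIT, frames=[1,3,2] (faults so far: 3)
  step 5: ref 4 -> FAULT, evict 2, frames=[1,3,4] (faults so far: 4)
  step 6: ref 4 -> HIT, frames=[1,3,4] (faults so far: 4)
  step 7: ref 1 -> HIT, frames=[1,3,4] (faults so far: 4)
  step 8: ref 3 -> HIT, frames=[1,3,4] (faults so far: 4)
  step 9: ref 3 -> HIT, frames=[1,3,4] (faults so far: 4)
  step 10: ref 3 -> HIT, frames=[1,3,4] (faults so far: 4)
  step 11: ref 2 -> FAULT, evict 4, frames=[1,3,2] (faults so far: 5)
  step 12: ref 1 -> HIT, frames=[1,3,2] (faults so far: 5)
  step 13: ref 3 -> HIT, frames=[1,3,2] (faults so far: 5)
  step 14: ref 2 -> HIT, frames=[1,3,2] (faults so far: 5)
  Optimal total faults: 5

Answer: 7 7 5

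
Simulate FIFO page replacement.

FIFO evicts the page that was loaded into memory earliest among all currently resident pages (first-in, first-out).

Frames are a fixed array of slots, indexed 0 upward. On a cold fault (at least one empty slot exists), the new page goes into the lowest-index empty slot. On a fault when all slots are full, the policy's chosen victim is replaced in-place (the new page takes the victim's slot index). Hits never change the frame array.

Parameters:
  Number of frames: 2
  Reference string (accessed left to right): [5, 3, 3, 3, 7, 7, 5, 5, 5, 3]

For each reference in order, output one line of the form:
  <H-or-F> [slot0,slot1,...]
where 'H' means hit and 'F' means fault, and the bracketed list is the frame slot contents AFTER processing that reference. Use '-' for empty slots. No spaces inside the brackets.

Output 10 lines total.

F [5,-]
F [5,3]
H [5,3]
H [5,3]
F [7,3]
H [7,3]
F [7,5]
H [7,5]
H [7,5]
F [3,5]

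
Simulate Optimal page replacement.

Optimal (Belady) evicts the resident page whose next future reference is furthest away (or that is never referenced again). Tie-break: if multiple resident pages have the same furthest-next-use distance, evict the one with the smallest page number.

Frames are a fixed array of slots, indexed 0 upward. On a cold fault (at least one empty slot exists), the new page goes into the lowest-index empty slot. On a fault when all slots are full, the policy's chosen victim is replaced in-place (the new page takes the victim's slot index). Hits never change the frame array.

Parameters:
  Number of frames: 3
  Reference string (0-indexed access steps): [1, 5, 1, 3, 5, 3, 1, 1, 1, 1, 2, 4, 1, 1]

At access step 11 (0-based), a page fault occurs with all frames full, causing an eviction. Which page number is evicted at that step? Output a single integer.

Answer: 2

Derivation:
Step 0: ref 1 -> FAULT, frames=[1,-,-]
Step 1: ref 5 -> FAULT, frames=[1,5,-]
Step 2: ref 1 -> HIT, frames=[1,5,-]
Step 3: ref 3 -> FAULT, frames=[1,5,3]
Step 4: ref 5 -> HIT, frames=[1,5,3]
Step 5: ref 3 -> HIT, frames=[1,5,3]
Step 6: ref 1 -> HIT, frames=[1,5,3]
Step 7: ref 1 -> HIT, frames=[1,5,3]
Step 8: ref 1 -> HIT, frames=[1,5,3]
Step 9: ref 1 -> HIT, frames=[1,5,3]
Step 10: ref 2 -> FAULT, evict 3, frames=[1,5,2]
Step 11: ref 4 -> FAULT, evict 2, frames=[1,5,4]
At step 11: evicted page 2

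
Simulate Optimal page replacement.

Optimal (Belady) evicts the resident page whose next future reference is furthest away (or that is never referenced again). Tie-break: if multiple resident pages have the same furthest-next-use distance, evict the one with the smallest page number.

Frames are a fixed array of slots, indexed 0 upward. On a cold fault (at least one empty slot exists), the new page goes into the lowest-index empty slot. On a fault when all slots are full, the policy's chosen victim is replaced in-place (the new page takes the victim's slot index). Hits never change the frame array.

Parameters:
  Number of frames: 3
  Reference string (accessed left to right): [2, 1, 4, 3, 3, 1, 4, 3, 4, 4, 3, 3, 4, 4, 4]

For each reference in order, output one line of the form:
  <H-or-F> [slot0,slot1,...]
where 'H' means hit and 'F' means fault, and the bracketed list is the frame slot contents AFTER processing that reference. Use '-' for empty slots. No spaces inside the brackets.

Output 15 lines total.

F [2,-,-]
F [2,1,-]
F [2,1,4]
F [3,1,4]
H [3,1,4]
H [3,1,4]
H [3,1,4]
H [3,1,4]
H [3,1,4]
H [3,1,4]
H [3,1,4]
H [3,1,4]
H [3,1,4]
H [3,1,4]
H [3,1,4]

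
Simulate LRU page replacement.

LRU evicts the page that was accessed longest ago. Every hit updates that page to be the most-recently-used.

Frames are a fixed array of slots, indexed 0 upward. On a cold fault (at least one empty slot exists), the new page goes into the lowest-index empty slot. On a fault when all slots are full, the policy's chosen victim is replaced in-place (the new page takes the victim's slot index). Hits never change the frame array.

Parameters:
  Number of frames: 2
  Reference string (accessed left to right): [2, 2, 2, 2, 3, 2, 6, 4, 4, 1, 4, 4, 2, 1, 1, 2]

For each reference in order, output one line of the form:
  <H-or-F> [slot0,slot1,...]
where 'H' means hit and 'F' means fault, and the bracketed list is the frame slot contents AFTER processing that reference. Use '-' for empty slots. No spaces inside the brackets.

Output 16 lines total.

F [2,-]
H [2,-]
H [2,-]
H [2,-]
F [2,3]
H [2,3]
F [2,6]
F [4,6]
H [4,6]
F [4,1]
H [4,1]
H [4,1]
F [4,2]
F [1,2]
H [1,2]
H [1,2]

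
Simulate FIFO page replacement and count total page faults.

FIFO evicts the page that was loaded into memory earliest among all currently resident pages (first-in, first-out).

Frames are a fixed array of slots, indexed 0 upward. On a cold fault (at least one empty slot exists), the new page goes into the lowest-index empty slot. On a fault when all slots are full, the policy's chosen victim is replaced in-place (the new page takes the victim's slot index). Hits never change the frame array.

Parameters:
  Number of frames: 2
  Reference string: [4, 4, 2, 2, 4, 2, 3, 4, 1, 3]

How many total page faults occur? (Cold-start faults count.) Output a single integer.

Step 0: ref 4 → FAULT, frames=[4,-]
Step 1: ref 4 → HIT, frames=[4,-]
Step 2: ref 2 → FAULT, frames=[4,2]
Step 3: ref 2 → HIT, frames=[4,2]
Step 4: ref 4 → HIT, frames=[4,2]
Step 5: ref 2 → HIT, frames=[4,2]
Step 6: ref 3 → FAULT (evict 4), frames=[3,2]
Step 7: ref 4 → FAULT (evict 2), frames=[3,4]
Step 8: ref 1 → FAULT (evict 3), frames=[1,4]
Step 9: ref 3 → FAULT (evict 4), frames=[1,3]
Total faults: 6

Answer: 6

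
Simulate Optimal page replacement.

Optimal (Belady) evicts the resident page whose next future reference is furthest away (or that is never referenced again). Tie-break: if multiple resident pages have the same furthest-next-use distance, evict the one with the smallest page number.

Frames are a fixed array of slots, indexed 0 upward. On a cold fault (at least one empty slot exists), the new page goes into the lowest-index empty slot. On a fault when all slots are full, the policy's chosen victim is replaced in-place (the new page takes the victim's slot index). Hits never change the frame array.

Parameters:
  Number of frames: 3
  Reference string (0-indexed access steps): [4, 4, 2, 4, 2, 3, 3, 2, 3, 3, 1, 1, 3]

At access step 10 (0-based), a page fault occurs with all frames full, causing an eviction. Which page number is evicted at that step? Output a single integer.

Step 0: ref 4 -> FAULT, frames=[4,-,-]
Step 1: ref 4 -> HIT, frames=[4,-,-]
Step 2: ref 2 -> FAULT, frames=[4,2,-]
Step 3: ref 4 -> HIT, frames=[4,2,-]
Step 4: ref 2 -> HIT, frames=[4,2,-]
Step 5: ref 3 -> FAULT, frames=[4,2,3]
Step 6: ref 3 -> HIT, frames=[4,2,3]
Step 7: ref 2 -> HIT, frames=[4,2,3]
Step 8: ref 3 -> HIT, frames=[4,2,3]
Step 9: ref 3 -> HIT, frames=[4,2,3]
Step 10: ref 1 -> FAULT, evict 2, frames=[4,1,3]
At step 10: evicted page 2

Answer: 2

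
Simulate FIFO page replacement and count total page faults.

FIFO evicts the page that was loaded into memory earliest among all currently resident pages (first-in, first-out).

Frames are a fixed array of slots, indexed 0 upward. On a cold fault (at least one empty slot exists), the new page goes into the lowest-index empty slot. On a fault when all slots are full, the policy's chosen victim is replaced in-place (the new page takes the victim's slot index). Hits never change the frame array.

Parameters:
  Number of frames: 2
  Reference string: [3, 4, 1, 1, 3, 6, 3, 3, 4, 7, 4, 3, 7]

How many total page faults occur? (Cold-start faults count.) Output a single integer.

Step 0: ref 3 → FAULT, frames=[3,-]
Step 1: ref 4 → FAULT, frames=[3,4]
Step 2: ref 1 → FAULT (evict 3), frames=[1,4]
Step 3: ref 1 → HIT, frames=[1,4]
Step 4: ref 3 → FAULT (evict 4), frames=[1,3]
Step 5: ref 6 → FAULT (evict 1), frames=[6,3]
Step 6: ref 3 → HIT, frames=[6,3]
Step 7: ref 3 → HIT, frames=[6,3]
Step 8: ref 4 → FAULT (evict 3), frames=[6,4]
Step 9: ref 7 → FAULT (evict 6), frames=[7,4]
Step 10: ref 4 → HIT, frames=[7,4]
Step 11: ref 3 → FAULT (evict 4), frames=[7,3]
Step 12: ref 7 → HIT, frames=[7,3]
Total faults: 8

Answer: 8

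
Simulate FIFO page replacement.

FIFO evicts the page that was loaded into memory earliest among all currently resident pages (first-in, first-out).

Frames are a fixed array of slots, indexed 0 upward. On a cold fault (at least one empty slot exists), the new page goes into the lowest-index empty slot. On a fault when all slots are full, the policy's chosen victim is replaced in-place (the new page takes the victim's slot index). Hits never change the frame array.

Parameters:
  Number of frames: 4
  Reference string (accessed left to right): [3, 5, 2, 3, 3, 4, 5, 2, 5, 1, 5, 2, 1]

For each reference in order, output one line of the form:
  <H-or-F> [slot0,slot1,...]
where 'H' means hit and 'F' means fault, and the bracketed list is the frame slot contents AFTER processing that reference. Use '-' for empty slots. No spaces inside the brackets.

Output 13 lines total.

F [3,-,-,-]
F [3,5,-,-]
F [3,5,2,-]
H [3,5,2,-]
H [3,5,2,-]
F [3,5,2,4]
H [3,5,2,4]
H [3,5,2,4]
H [3,5,2,4]
F [1,5,2,4]
H [1,5,2,4]
H [1,5,2,4]
H [1,5,2,4]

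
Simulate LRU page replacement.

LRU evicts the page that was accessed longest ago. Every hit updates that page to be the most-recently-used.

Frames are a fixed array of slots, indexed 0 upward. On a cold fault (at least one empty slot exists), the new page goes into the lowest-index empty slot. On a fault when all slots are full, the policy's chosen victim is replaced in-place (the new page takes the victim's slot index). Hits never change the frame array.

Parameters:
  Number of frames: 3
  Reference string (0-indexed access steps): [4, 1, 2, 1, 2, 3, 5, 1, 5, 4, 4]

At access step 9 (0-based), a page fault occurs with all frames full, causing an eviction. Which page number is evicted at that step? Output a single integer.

Step 0: ref 4 -> FAULT, frames=[4,-,-]
Step 1: ref 1 -> FAULT, frames=[4,1,-]
Step 2: ref 2 -> FAULT, frames=[4,1,2]
Step 3: ref 1 -> HIT, frames=[4,1,2]
Step 4: ref 2 -> HIT, frames=[4,1,2]
Step 5: ref 3 -> FAULT, evict 4, frames=[3,1,2]
Step 6: ref 5 -> FAULT, evict 1, frames=[3,5,2]
Step 7: ref 1 -> FAULT, evict 2, frames=[3,5,1]
Step 8: ref 5 -> HIT, frames=[3,5,1]
Step 9: ref 4 -> FAULT, evict 3, frames=[4,5,1]
At step 9: evicted page 3

Answer: 3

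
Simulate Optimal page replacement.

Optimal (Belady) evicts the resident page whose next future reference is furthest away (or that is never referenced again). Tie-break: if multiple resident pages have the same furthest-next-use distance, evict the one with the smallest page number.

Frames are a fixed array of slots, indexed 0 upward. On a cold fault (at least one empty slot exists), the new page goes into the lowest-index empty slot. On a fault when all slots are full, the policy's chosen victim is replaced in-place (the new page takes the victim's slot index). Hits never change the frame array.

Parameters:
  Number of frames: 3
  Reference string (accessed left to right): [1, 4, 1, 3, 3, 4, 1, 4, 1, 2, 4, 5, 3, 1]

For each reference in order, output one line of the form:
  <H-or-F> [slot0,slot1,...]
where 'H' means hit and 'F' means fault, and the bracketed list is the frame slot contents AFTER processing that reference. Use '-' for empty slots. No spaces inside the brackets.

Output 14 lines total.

F [1,-,-]
F [1,4,-]
H [1,4,-]
F [1,4,3]
H [1,4,3]
H [1,4,3]
H [1,4,3]
H [1,4,3]
H [1,4,3]
F [2,4,3]
H [2,4,3]
F [5,4,3]
H [5,4,3]
F [5,4,1]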